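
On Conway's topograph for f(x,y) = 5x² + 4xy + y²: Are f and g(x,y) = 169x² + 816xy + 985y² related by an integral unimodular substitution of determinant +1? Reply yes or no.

D₁ = -4, D₂ = -4
f: flip: (5,4,1)→(1,-4,5)
f: translate: b→0 (≡-4 mod 2), so (1,-4,5)→(1,0,1)
f: reduced (well bottom): (1,0,1) with a≤c, −a<b≤a
g: translate: b→140 (≡816 mod 338), so (169,816,985)→(169,140,29)
g: flip: (169,140,29)→(29,-140,169)
g: translate: b→-24 (≡-140 mod 58), so (29,-140,169)→(29,-24,5)
g: flip: (29,-24,5)→(5,24,29)
g: translate: b→4 (≡24 mod 10), so (5,24,29)→(5,4,1)
g: flip: (5,4,1)→(1,-4,5)
g: translate: b→0 (≡-4 mod 2), so (1,-4,5)→(1,0,1)
g: reduced (well bottom): (1,0,1) with a≤c, −a<b≤a
reduced forms (1, 0, 1) vs (1, 0, 1) ⇒ equivalent

yes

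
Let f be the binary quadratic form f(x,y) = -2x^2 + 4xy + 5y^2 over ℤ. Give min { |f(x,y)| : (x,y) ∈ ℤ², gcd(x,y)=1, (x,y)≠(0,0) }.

river: ρ → (5,6,-1)
river: ρ → (-1,6,5)
river: ρ → (5,4,-2)
river: ρ → (-2,4,5)
closes: descent 0, river 4
min |a| on river = 1

1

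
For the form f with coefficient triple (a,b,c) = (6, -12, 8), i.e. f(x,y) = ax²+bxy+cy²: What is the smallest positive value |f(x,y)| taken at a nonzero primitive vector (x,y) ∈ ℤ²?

translate: b→0 (≡-12 mod 12), so (6,-12,8)→(6,0,2)
flip: (6,0,2)→(2,0,6)
reduced (well bottom): (2,0,6) with a≤c, −a<b≤a
well minimum = a = 2

2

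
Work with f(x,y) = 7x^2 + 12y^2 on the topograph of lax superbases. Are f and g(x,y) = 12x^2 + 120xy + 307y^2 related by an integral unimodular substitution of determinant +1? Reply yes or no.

D₁ = -336, D₂ = -336
f: reduced (well bottom): (7,0,12) with a≤c, −a<b≤a
g: translate: b→0 (≡120 mod 24), so (12,120,307)→(12,0,7)
g: flip: (12,0,7)→(7,0,12)
g: reduced (well bottom): (7,0,12) with a≤c, −a<b≤a
reduced forms (7, 0, 12) vs (7, 0, 12) ⇒ equivalent

yes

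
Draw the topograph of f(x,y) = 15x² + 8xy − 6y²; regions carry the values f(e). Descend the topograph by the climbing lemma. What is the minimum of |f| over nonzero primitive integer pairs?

descent: ρ → (-6,16,7)  [lands on river]
river: ρ → (7,12,-10)
river: ρ → (-10,8,9)
river: ρ → (9,10,-9)
river: ρ → (-9,8,10)
river: ρ → (10,12,-7)
river: ρ → (-7,16,6)
river: ρ → (6,20,-1)
river: ρ → (-1,20,6)
river: ρ → (6,16,-7)
river: ρ → (-7,12,10)
river: ρ → (10,8,-9)
river: ρ → (-9,10,9)
river: ρ → (9,8,-10)
river: ρ → (-10,12,7)
river: ρ → (7,16,-6)
river: ρ → (-6,20,1)
river: ρ → (1,20,-6)
closes: descent 1, river 18
min |a| on river = 1

1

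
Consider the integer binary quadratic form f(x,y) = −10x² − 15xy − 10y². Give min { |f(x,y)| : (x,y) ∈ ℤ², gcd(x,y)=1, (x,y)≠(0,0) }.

translate: b→-5 (≡15 mod 20), so (10,15,10)→(10,-5,5)
flip: (10,-5,5)→(5,5,10)
reduced (well bottom): (5,5,10) with a≤c, −a<b≤a
well minimum |f| = |-5| = 5 (negative-definite)

5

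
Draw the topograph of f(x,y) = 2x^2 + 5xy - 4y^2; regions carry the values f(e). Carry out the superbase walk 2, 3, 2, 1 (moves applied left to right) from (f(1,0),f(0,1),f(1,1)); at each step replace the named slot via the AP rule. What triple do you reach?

start (2,-4,3) = (f(1,0),f(0,1),f(1,1))
replace slot 2: 2·(2+3) − (-4) = 14 → (2,14,3)
replace slot 3: 2·(2+14) − 3 = 29 → (2,14,29)
replace slot 2: 2·(2+29) − 14 = 48 → (2,48,29)
replace slot 1: 2·(48+29) − 2 = 152 → (152,48,29)

152,48,29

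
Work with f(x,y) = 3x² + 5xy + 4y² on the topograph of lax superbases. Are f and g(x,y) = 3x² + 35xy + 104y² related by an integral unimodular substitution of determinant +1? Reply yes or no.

D₁ = -23, D₂ = -23
f: translate: b→-1 (≡5 mod 6), so (3,5,4)→(3,-1,2)
f: flip: (3,-1,2)→(2,1,3)
f: reduced (well bottom): (2,1,3) with a≤c, −a<b≤a
g: translate: b→-1 (≡35 mod 6), so (3,35,104)→(3,-1,2)
g: flip: (3,-1,2)→(2,1,3)
g: reduced (well bottom): (2,1,3) with a≤c, −a<b≤a
reduced forms (2, 1, 3) vs (2, 1, 3) ⇒ equivalent

yes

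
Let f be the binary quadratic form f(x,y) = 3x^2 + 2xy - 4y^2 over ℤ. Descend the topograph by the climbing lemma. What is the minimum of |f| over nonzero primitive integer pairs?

river: ρ → (-4,6,1)
river: ρ → (1,6,-4)
river: ρ → (-4,2,3)
river: ρ → (3,4,-3)
river: ρ → (-3,2,4)
river: ρ → (4,6,-1)
river: ρ → (-1,6,4)
river: ρ → (4,2,-3)
river: ρ → (-3,4,3)
river: ρ → (3,2,-4)
closes: descent 0, river 10
min |a| on river = 1

1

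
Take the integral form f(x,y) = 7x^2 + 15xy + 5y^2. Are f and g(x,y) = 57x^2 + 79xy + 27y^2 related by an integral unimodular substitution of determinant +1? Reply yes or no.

D₁ = 85, D₂ = 85
river cycle of f (length 6): (5, 5, -3), (-3, 7, 3), (3, 5, -5), (-5, 5, 3), (3, 7, -3), (-3, 5, 5)
river cycle of g (length 6): (5, 5, -3), (-3, 7, 3), (3, 5, -5), (-5, 5, 3), (3, 7, -3), (-3, 5, 5)
cycles coincide ⇒ equivalent

yes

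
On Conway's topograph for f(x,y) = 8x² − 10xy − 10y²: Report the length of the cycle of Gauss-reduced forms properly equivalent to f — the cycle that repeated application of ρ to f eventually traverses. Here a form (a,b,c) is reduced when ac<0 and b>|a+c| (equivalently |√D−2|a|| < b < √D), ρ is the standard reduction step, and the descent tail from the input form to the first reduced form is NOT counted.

D = 420, ⌊√D⌋ = 20
descent: ρ → (-10,10,8)  [lands on river]
river: ρ → (8,6,-12)
river: ρ → (-12,18,2)
river: ρ → (2,18,-12)
river: ρ → (-12,6,8)
river: ρ → (8,10,-10)
ρ-cycle length = 6 (tail of 1 descent step not counted)

6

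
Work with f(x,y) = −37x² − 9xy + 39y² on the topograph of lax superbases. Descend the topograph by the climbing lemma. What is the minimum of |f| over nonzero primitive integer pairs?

descent: ρ → (39,9,-37)  [lands on river]
river: ρ → (-37,65,11)
river: ρ → (11,67,-31)
river: ρ → (-31,57,21)
river: ρ → (21,69,-13)
river: ρ → (-13,61,41)
river: ρ → (41,21,-33)
river: ρ → (-33,45,29)
river: ρ → (29,71,-7)
river: ρ → (-7,69,39)
closes: descent 1, river 10
min |a| on river = 7

7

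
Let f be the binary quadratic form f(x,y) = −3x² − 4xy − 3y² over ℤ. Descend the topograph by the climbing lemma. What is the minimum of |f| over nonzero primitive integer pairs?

translate: b→-2 (≡4 mod 6), so (3,4,3)→(3,-2,2)
flip: (3,-2,2)→(2,2,3)
reduced (well bottom): (2,2,3) with a≤c, −a<b≤a
well minimum |f| = |-2| = 2 (negative-definite)

2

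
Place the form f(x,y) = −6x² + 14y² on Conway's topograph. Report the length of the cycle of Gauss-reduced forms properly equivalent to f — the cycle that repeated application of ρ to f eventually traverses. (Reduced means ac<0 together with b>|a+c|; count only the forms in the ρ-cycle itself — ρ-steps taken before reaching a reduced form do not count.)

D = 336, ⌊√D⌋ = 18
descent: ρ → (14,0,-6)
descent: ρ → (-6,12,8)  [lands on river]
river: ρ → (8,4,-10)
river: ρ → (-10,16,2)
river: ρ → (2,16,-10)
river: ρ → (-10,4,8)
river: ρ → (8,12,-6)
ρ-cycle length = 6 (tail of 2 descent steps not counted)

6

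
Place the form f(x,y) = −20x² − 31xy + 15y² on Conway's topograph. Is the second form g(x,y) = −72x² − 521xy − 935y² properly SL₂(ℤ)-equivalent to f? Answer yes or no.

D₁ = 2161, D₂ = 2161
river cycle of f (length 146): (15, 31, -20), (-20, 9, 26), (26, 43, -3), (-3, 41, 40), (40, 39, -4), (-4, 41, 30), (30, 19, -15), (-15, 41, 8), (8, 39, -20), (-20, 41, 6), … (136 more)
river cycle of g (length 146): (-3, 41, 40), (40, 39, -4), (-4, 41, 30), (30, 19, -15), (-15, 41, 8), (8, 39, -20), (-20, 41, 6), (6, 43, -13), (-13, 35, 18), (18, 37, -11), … (136 more)
cycles coincide ⇒ equivalent

yes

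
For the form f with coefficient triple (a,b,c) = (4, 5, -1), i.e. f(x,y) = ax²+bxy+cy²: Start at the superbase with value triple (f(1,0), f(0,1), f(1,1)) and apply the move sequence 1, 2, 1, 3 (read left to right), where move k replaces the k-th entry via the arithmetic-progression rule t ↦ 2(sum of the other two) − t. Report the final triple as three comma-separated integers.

start (4,-1,8) = (f(1,0),f(0,1),f(1,1))
replace slot 1: 2·((-1)+8) − 4 = 10 → (10,-1,8)
replace slot 2: 2·(10+8) − (-1) = 37 → (10,37,8)
replace slot 1: 2·(37+8) − 10 = 80 → (80,37,8)
replace slot 3: 2·(80+37) − 8 = 226 → (80,37,226)

80,37,226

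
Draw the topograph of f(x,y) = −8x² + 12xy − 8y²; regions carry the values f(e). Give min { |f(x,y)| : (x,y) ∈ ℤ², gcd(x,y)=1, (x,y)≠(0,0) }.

translate: b→4 (≡-12 mod 16), so (8,-12,8)→(8,4,4)
flip: (8,4,4)→(4,-4,8)
translate: b→4 (≡-4 mod 8), so (4,-4,8)→(4,4,8)
reduced (well bottom): (4,4,8) with a≤c, −a<b≤a
well minimum |f| = |-4| = 4 (negative-definite)

4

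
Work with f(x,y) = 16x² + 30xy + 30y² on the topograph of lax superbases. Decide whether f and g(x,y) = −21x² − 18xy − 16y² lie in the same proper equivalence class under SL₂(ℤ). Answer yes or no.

D₁ = -1020, D₂ = -1020
f: translate: b→-2 (≡30 mod 32), so (16,30,30)→(16,-2,16)
f: flip: (16,-2,16)→(16,2,16)
f: reduced (well bottom): (16,2,16) with a≤c, −a<b≤a
g is negative-definite; reduce −g:
−g: flip: (21,18,16)→(16,-18,21)
−g: translate: b→14 (≡-18 mod 32), so (16,-18,21)→(16,14,19)
−g: reduced (well bottom): (16,14,19) with a≤c, −a<b≤a
flip sign back: reduced form of g is (-16,-14,-19)
reduced forms (16, 2, 16) vs (-16, -14, -19) ⇒ inequivalent

no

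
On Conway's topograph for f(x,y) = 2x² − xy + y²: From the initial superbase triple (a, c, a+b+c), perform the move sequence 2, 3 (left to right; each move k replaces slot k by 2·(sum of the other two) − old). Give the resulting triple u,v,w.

start (2,1,2) = (f(1,0),f(0,1),f(1,1))
replace slot 2: 2·(2+2) − 1 = 7 → (2,7,2)
replace slot 3: 2·(2+7) − 2 = 16 → (2,7,16)

2,7,16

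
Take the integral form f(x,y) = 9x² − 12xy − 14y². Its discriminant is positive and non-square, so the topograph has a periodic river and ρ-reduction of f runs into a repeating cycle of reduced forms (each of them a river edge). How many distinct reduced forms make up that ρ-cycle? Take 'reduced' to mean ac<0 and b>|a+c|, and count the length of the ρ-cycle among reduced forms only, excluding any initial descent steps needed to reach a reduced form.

D = 648, ⌊√D⌋ = 25
descent: ρ → (-14,12,9)  [lands on river]
river: ρ → (9,24,-2)
river: ρ → (-2,24,9)
river: ρ → (9,12,-14)
river: ρ → (-14,16,7)
river: ρ → (7,12,-18)
river: ρ → (-18,24,1)
river: ρ → (1,24,-18)
river: ρ → (-18,12,7)
river: ρ → (7,16,-14)
ρ-cycle length = 10 (tail of 1 descent step not counted)

10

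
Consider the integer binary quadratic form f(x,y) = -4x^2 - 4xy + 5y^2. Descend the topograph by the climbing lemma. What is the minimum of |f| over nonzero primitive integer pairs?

descent: ρ → (5,4,-4)  [lands on river]
river: ρ → (-4,4,5)
river: ρ → (5,6,-3)
river: ρ → (-3,6,5)
closes: descent 1, river 4
min |a| on river = 3

3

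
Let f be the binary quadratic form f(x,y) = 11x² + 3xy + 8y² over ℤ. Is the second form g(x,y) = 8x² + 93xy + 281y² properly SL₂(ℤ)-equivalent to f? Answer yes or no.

D₁ = -343, D₂ = -343
f: flip: (11,3,8)→(8,-3,11)
f: reduced (well bottom): (8,-3,11) with a≤c, −a<b≤a
g: translate: b→-3 (≡93 mod 16), so (8,93,281)→(8,-3,11)
g: reduced (well bottom): (8,-3,11) with a≤c, −a<b≤a
reduced forms (8, -3, 11) vs (8, -3, 11) ⇒ equivalent

yes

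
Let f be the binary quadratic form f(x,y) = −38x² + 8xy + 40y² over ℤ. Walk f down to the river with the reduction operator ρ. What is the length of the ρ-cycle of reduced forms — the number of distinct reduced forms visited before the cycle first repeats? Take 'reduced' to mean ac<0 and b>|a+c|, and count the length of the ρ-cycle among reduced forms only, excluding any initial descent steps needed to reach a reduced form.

D = 6144, ⌊√D⌋ = 78
river: ρ → (40,72,-6)
river: ρ → (-6,72,40)
river: ρ → (40,8,-38)
river: ρ → (-38,68,10)
river: ρ → (10,72,-24)
river: ρ → (-24,72,10)
river: ρ → (10,68,-38)
river: ρ → (-38,8,40)
ρ-cycle length = 8 (tail of 0 descent steps not counted)

8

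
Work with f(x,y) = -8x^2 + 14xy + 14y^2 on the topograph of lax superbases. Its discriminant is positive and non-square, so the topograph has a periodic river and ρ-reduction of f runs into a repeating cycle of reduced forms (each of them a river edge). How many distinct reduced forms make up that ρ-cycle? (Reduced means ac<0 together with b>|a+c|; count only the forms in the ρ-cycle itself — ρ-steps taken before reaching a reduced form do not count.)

D = 644, ⌊√D⌋ = 25
river: ρ → (14,14,-8)
river: ρ → (-8,18,10)
river: ρ → (10,22,-4)
river: ρ → (-4,18,20)
river: ρ → (20,22,-2)
river: ρ → (-2,22,20)
river: ρ → (20,18,-4)
river: ρ → (-4,22,10)
river: ρ → (10,18,-8)
river: ρ → (-8,14,14)
ρ-cycle length = 10 (tail of 0 descent steps not counted)

10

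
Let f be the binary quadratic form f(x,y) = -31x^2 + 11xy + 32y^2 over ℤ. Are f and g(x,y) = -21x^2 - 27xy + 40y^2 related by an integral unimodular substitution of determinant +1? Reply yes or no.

D₁ = 4089, D₂ = 4089
river cycle of f (length 36): (32, 53, -10), (-10, 47, 47), (47, 47, -10), (-10, 53, 32), (32, 11, -31), (-31, 51, 12), (12, 45, -43), (-43, 41, 14), (14, 43, -40), (-40, 37, 17), … (26 more)
river cycle of g (length 36): (40, 27, -21), (-21, 57, 10), (10, 63, -3), (-3, 63, 10), (10, 57, -21), (-21, 27, 40), (40, 53, -8), (-8, 59, 19), (19, 55, -14), (-14, 57, 15), … (26 more)
cycles differ ⇒ inequivalent

no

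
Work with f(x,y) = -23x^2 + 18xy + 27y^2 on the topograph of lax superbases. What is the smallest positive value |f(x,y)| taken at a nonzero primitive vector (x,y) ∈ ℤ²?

river: ρ → (27,36,-14)
river: ρ → (-14,48,9)
river: ρ → (9,42,-29)
river: ρ → (-29,16,22)
river: ρ → (22,28,-23)
river: ρ → (-23,18,27)
closes: descent 0, river 6
min |a| on river = 9

9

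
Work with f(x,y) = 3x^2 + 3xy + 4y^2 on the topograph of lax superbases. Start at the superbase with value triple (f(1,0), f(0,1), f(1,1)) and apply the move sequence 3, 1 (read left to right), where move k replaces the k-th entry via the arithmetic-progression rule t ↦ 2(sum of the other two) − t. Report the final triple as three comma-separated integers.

start (3,4,10) = (f(1,0),f(0,1),f(1,1))
replace slot 3: 2·(3+4) − 10 = 4 → (3,4,4)
replace slot 1: 2·(4+4) − 3 = 13 → (13,4,4)

13,4,4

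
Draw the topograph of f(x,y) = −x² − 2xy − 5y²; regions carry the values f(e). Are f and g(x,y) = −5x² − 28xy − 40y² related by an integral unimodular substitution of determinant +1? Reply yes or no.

D₁ = -16, D₂ = -16
f is negative-definite; reduce −f:
−f: translate: b→0 (≡2 mod 2), so (1,2,5)→(1,0,4)
−f: reduced (well bottom): (1,0,4) with a≤c, −a<b≤a
flip sign back: reduced form of f is (-1,0,-4)
g is negative-definite; reduce −g:
−g: translate: b→-2 (≡28 mod 10), so (5,28,40)→(5,-2,1)
−g: flip: (5,-2,1)→(1,2,5)
−g: translate: b→0 (≡2 mod 2), so (1,2,5)→(1,0,4)
−g: reduced (well bottom): (1,0,4) with a≤c, −a<b≤a
flip sign back: reduced form of g is (-1,0,-4)
reduced forms (-1, 0, -4) vs (-1, 0, -4) ⇒ equivalent

yes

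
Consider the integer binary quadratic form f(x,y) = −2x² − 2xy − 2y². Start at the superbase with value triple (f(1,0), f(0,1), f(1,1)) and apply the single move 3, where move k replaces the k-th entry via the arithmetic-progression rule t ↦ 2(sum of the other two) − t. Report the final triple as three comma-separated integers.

start (-2,-2,-6) = (f(1,0),f(0,1),f(1,1))
replace slot 3: 2·((-2)+(-2)) − (-6) = -2 → (-2,-2,-2)

-2,-2,-2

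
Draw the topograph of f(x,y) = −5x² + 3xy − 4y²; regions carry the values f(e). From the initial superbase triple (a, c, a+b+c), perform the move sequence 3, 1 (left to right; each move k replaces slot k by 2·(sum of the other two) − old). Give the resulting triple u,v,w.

start (-5,-4,-6) = (f(1,0),f(0,1),f(1,1))
replace slot 3: 2·((-5)+(-4)) − (-6) = -12 → (-5,-4,-12)
replace slot 1: 2·((-4)+(-12)) − (-5) = -27 → (-27,-4,-12)

-27,-4,-12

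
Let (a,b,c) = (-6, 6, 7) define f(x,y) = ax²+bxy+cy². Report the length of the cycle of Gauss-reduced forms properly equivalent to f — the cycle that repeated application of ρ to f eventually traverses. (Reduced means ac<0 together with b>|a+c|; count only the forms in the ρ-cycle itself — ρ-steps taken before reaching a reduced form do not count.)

D = 204, ⌊√D⌋ = 14
river: ρ → (7,8,-5)
river: ρ → (-5,12,3)
river: ρ → (3,12,-5)
river: ρ → (-5,8,7)
river: ρ → (7,6,-6)
river: ρ → (-6,6,7)
ρ-cycle length = 6 (tail of 0 descent steps not counted)

6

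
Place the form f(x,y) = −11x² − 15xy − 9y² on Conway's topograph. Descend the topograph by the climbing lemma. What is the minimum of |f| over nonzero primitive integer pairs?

translate: b→-7 (≡15 mod 22), so (11,15,9)→(11,-7,5)
flip: (11,-7,5)→(5,7,11)
translate: b→-3 (≡7 mod 10), so (5,7,11)→(5,-3,9)
reduced (well bottom): (5,-3,9) with a≤c, −a<b≤a
well minimum |f| = |-5| = 5 (negative-definite)

5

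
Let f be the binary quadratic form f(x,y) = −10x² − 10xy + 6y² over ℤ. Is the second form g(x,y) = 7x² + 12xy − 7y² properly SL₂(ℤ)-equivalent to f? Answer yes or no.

D₁ = 340, D₂ = 340
river cycle of f (length 6): (6, 10, -10), (-10, 10, 6), (6, 14, -6), (-6, 10, 10), (10, 10, -6), (-6, 14, 6)
river cycle of g (length 14): (-7, 16, 3), (3, 14, -12), (-12, 10, 5), (5, 10, -12), (-12, 14, 3), (3, 16, -7), (-7, 12, 7), (7, 16, -3), (-3, 14, 12), (12, 10, -5), … (4 more)
cycles differ ⇒ inequivalent

no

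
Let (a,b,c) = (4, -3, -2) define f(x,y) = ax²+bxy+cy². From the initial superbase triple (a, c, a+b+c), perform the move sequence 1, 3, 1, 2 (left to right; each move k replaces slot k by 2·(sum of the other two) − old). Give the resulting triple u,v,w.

start (4,-2,-1) = (f(1,0),f(0,1),f(1,1))
replace slot 1: 2·((-2)+(-1)) − 4 = -10 → (-10,-2,-1)
replace slot 3: 2·((-10)+(-2)) − (-1) = -23 → (-10,-2,-23)
replace slot 1: 2·((-2)+(-23)) − (-10) = -40 → (-40,-2,-23)
replace slot 2: 2·((-40)+(-23)) − (-2) = -124 → (-40,-124,-23)

-40,-124,-23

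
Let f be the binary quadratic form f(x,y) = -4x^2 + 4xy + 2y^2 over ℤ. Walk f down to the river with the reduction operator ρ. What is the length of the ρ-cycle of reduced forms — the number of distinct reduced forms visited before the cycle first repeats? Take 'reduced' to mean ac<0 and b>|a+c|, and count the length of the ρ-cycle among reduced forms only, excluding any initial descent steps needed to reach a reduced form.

D = 48, ⌊√D⌋ = 6
river: ρ → (2,4,-4)
river: ρ → (-4,4,2)
ρ-cycle length = 2 (tail of 0 descent steps not counted)

2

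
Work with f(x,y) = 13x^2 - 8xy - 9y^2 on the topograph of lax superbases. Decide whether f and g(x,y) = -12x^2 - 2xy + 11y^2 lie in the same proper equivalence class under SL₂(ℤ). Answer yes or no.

D₁ = 532, D₂ = 532
river cycle of f (length 16): (-9, 8, 13), (13, 18, -4), (-4, 22, 3), (3, 20, -11), (-11, 2, 12), (12, 22, -1), (-1, 22, 12), (12, 2, -11), (-11, 20, 3), (3, 22, -4), … (6 more)
river cycle of g (length 16): (11, 2, -12), (-12, 22, 1), (1, 22, -12), (-12, 2, 11), (11, 20, -3), (-3, 22, 4), (4, 18, -13), (-13, 8, 9), (9, 10, -12), (-12, 14, 7), … (6 more)
cycles differ ⇒ inequivalent

no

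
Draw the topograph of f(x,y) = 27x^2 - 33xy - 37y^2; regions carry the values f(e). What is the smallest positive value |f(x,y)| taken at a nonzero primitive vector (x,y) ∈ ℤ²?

descent: ρ → (-37,33,27)  [lands on river]
river: ρ → (27,21,-43)
river: ρ → (-43,65,5)
river: ρ → (5,65,-43)
river: ρ → (-43,21,27)
river: ρ → (27,33,-37)
river: ρ → (-37,41,23)
river: ρ → (23,51,-27)
river: ρ → (-27,57,17)
river: ρ → (17,45,-45)
river: ρ → (-45,45,17)
river: ρ → (17,57,-27)
river: ρ → (-27,51,23)
river: ρ → (23,41,-37)
closes: descent 1, river 14
min |a| on river = 5

5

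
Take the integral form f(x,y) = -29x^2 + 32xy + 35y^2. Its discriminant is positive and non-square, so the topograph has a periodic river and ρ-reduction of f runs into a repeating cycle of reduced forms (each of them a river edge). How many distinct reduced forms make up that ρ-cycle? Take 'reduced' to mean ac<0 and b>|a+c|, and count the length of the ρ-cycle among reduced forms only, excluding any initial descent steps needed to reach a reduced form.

D = 5084, ⌊√D⌋ = 71
river: ρ → (35,38,-26)
river: ρ → (-26,66,7)
river: ρ → (7,60,-53)
river: ρ → (-53,46,14)
river: ρ → (14,66,-13)
river: ρ → (-13,64,19)
river: ρ → (19,50,-34)
river: ρ → (-34,18,35)
river: ρ → (35,52,-17)
river: ρ → (-17,50,38)
river: ρ → (38,26,-29)
river: ρ → (-29,32,35)
ρ-cycle length = 12 (tail of 0 descent steps not counted)

12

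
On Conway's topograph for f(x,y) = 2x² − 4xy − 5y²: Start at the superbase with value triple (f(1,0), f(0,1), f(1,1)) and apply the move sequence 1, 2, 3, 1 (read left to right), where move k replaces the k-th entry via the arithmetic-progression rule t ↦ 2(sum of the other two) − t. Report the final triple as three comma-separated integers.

start (2,-5,-7) = (f(1,0),f(0,1),f(1,1))
replace slot 1: 2·((-5)+(-7)) − 2 = -26 → (-26,-5,-7)
replace slot 2: 2·((-26)+(-7)) − (-5) = -61 → (-26,-61,-7)
replace slot 3: 2·((-26)+(-61)) − (-7) = -167 → (-26,-61,-167)
replace slot 1: 2·((-61)+(-167)) − (-26) = -430 → (-430,-61,-167)

-430,-61,-167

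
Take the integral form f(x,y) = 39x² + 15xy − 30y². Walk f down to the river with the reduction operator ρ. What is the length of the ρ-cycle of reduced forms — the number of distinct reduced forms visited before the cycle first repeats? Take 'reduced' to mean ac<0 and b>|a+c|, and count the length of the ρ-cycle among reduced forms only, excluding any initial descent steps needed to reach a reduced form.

D = 4905, ⌊√D⌋ = 70
river: ρ → (-30,45,24)
river: ρ → (24,51,-24)
river: ρ → (-24,45,30)
river: ρ → (30,15,-39)
river: ρ → (-39,63,6)
river: ρ → (6,69,-6)
river: ρ → (-6,63,39)
river: ρ → (39,15,-30)
ρ-cycle length = 8 (tail of 0 descent steps not counted)

8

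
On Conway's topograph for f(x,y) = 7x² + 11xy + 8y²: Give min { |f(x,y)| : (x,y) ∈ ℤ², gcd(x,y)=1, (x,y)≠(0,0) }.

translate: b→-3 (≡11 mod 14), so (7,11,8)→(7,-3,4)
flip: (7,-3,4)→(4,3,7)
reduced (well bottom): (4,3,7) with a≤c, −a<b≤a
well minimum = a = 4

4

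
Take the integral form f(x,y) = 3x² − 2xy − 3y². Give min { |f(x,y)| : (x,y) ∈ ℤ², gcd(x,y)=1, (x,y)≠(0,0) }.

descent: ρ → (-3,2,3)  [lands on river]
river: ρ → (3,4,-2)
river: ρ → (-2,4,3)
river: ρ → (3,2,-3)
river: ρ → (-3,4,2)
river: ρ → (2,4,-3)
closes: descent 1, river 6
min |a| on river = 2

2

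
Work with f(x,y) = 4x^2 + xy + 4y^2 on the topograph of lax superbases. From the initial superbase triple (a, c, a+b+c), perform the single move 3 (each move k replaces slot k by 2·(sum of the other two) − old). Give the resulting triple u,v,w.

start (4,4,9) = (f(1,0),f(0,1),f(1,1))
replace slot 3: 2·(4+4) − 9 = 7 → (4,4,7)

4,4,7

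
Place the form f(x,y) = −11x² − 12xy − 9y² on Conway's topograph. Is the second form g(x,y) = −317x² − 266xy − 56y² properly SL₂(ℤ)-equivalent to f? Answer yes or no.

D₁ = -252, D₂ = -252
f is negative-definite; reduce −f:
−f: translate: b→-10 (≡12 mod 22), so (11,12,9)→(11,-10,8)
−f: flip: (11,-10,8)→(8,10,11)
−f: translate: b→-6 (≡10 mod 16), so (8,10,11)→(8,-6,9)
−f: reduced (well bottom): (8,-6,9) with a≤c, −a<b≤a
flip sign back: reduced form of f is (-8,6,-9)
g is negative-definite; reduce −g:
−g: flip: (317,266,56)→(56,-266,317)
−g: translate: b→-42 (≡-266 mod 112), so (56,-266,317)→(56,-42,9)
−g: flip: (56,-42,9)→(9,42,56)
−g: translate: b→6 (≡42 mod 18), so (9,42,56)→(9,6,8)
−g: flip: (9,6,8)→(8,-6,9)
−g: reduced (well bottom): (8,-6,9) with a≤c, −a<b≤a
flip sign back: reduced form of g is (-8,6,-9)
reduced forms (-8, 6, -9) vs (-8, 6, -9) ⇒ equivalent

yes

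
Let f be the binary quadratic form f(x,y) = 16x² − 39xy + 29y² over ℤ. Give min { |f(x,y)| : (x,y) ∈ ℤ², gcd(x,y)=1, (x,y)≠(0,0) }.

translate: b→-7 (≡-39 mod 32), so (16,-39,29)→(16,-7,6)
flip: (16,-7,6)→(6,7,16)
translate: b→-5 (≡7 mod 12), so (6,7,16)→(6,-5,15)
reduced (well bottom): (6,-5,15) with a≤c, −a<b≤a
well minimum = a = 6

6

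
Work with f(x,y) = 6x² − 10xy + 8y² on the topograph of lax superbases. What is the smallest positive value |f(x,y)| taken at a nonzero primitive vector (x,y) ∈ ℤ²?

translate: b→2 (≡-10 mod 12), so (6,-10,8)→(6,2,4)
flip: (6,2,4)→(4,-2,6)
reduced (well bottom): (4,-2,6) with a≤c, −a<b≤a
well minimum = a = 4

4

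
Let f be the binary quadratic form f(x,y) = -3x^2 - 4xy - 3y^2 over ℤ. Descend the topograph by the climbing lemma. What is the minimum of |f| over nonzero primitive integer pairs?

translate: b→-2 (≡4 mod 6), so (3,4,3)→(3,-2,2)
flip: (3,-2,2)→(2,2,3)
reduced (well bottom): (2,2,3) with a≤c, −a<b≤a
well minimum |f| = |-2| = 2 (negative-definite)

2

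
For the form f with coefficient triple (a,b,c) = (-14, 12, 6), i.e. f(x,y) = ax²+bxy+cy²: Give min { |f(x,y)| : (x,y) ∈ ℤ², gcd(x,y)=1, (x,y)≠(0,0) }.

river: ρ → (6,12,-14)
river: ρ → (-14,16,4)
river: ρ → (4,16,-14)
river: ρ → (-14,12,6)
closes: descent 0, river 4
min |a| on river = 4

4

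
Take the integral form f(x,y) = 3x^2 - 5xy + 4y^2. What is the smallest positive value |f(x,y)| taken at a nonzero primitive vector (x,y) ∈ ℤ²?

translate: b→1 (≡-5 mod 6), so (3,-5,4)→(3,1,2)
flip: (3,1,2)→(2,-1,3)
reduced (well bottom): (2,-1,3) with a≤c, −a<b≤a
well minimum = a = 2

2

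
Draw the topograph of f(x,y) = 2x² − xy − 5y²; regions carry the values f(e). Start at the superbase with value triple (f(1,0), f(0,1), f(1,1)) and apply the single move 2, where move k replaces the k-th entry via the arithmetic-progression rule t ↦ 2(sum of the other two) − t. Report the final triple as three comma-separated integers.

start (2,-5,-4) = (f(1,0),f(0,1),f(1,1))
replace slot 2: 2·(2+(-4)) − (-5) = 1 → (2,1,-4)

2,1,-4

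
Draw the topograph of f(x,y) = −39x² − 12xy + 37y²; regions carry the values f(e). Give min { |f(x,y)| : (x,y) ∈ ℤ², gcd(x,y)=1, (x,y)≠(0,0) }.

descent: ρ → (37,12,-39)  [lands on river]
river: ρ → (-39,66,10)
river: ρ → (10,74,-11)
river: ρ → (-11,58,58)
river: ρ → (58,58,-11)
river: ρ → (-11,74,10)
river: ρ → (10,66,-39)
river: ρ → (-39,12,37)
river: ρ → (37,62,-14)
river: ρ → (-14,50,61)
river: ρ → (61,72,-3)
river: ρ → (-3,72,61)
river: ρ → (61,50,-14)
river: ρ → (-14,62,37)
closes: descent 1, river 14
min |a| on river = 3

3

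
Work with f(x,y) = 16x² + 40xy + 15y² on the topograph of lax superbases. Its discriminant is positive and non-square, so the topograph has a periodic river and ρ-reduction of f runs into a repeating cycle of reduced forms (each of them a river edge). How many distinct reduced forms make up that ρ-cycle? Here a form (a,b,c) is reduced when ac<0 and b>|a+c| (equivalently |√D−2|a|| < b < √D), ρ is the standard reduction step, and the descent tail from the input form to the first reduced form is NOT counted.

D = 640, ⌊√D⌋ = 25
descent: ρ → (15,20,-4)  [lands on river]
river: ρ → (-4,20,15)
river: ρ → (15,10,-9)
river: ρ → (-9,8,16)
river: ρ → (16,24,-1)
river: ρ → (-1,24,16)
river: ρ → (16,8,-9)
river: ρ → (-9,10,15)
ρ-cycle length = 8 (tail of 1 descent step not counted)

8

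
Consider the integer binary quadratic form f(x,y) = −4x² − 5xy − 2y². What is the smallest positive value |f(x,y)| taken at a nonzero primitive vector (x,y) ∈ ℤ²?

translate: b→-3 (≡5 mod 8), so (4,5,2)→(4,-3,1)
flip: (4,-3,1)→(1,3,4)
translate: b→1 (≡3 mod 2), so (1,3,4)→(1,1,2)
reduced (well bottom): (1,1,2) with a≤c, −a<b≤a
well minimum |f| = |-1| = 1 (negative-definite)

1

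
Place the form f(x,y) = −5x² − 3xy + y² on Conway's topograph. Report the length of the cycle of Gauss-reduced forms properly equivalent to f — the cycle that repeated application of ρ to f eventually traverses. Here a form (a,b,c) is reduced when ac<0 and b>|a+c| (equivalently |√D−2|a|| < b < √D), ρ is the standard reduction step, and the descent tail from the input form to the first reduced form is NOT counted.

D = 29, ⌊√D⌋ = 5
descent: ρ → (1,5,-1)  [lands on river]
river: ρ → (-1,5,1)
ρ-cycle length = 2 (tail of 1 descent step not counted)

2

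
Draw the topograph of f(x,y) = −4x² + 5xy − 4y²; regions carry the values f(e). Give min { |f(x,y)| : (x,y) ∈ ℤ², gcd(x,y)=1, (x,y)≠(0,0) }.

translate: b→3 (≡-5 mod 8), so (4,-5,4)→(4,3,3)
flip: (4,3,3)→(3,-3,4)
translate: b→3 (≡-3 mod 6), so (3,-3,4)→(3,3,4)
reduced (well bottom): (3,3,4) with a≤c, −a<b≤a
well minimum |f| = |-3| = 3 (negative-definite)

3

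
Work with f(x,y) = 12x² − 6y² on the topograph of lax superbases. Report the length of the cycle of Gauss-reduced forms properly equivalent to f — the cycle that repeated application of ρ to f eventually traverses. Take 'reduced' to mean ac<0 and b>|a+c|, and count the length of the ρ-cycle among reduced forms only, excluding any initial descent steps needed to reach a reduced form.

D = 288, ⌊√D⌋ = 16
descent: ρ → (-6,12,6)  [lands on river]
river: ρ → (6,12,-6)
ρ-cycle length = 2 (tail of 1 descent step not counted)

2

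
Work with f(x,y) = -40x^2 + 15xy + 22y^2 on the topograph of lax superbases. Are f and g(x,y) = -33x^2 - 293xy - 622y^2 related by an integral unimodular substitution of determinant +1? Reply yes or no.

D₁ = 3745, D₂ = 3745
river cycle of f (length 42): (22, 29, -33), (-33, 37, 18), (18, 35, -35), (-35, 35, 18), (18, 37, -33), (-33, 29, 22), (22, 59, -3), (-3, 61, 2), (2, 59, -33), (-33, 7, 28), … (32 more)
river cycle of g (length 42): (-33, 37, 18), (18, 35, -35), (-35, 35, 18), (18, 37, -33), (-33, 29, 22), (22, 59, -3), (-3, 61, 2), (2, 59, -33), (-33, 7, 28), (28, 49, -12), … (32 more)
cycles coincide ⇒ equivalent

yes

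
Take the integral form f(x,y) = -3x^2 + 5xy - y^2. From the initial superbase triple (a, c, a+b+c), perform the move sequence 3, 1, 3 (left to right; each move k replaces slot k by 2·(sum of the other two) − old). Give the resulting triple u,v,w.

start (-3,-1,1) = (f(1,0),f(0,1),f(1,1))
replace slot 3: 2·((-3)+(-1)) − 1 = -9 → (-3,-1,-9)
replace slot 1: 2·((-1)+(-9)) − (-3) = -17 → (-17,-1,-9)
replace slot 3: 2·((-17)+(-1)) − (-9) = -27 → (-17,-1,-27)

-17,-1,-27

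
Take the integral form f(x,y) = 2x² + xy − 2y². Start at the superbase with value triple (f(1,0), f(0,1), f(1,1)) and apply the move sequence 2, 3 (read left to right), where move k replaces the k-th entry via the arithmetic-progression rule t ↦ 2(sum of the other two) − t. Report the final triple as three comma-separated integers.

start (2,-2,1) = (f(1,0),f(0,1),f(1,1))
replace slot 2: 2·(2+1) − (-2) = 8 → (2,8,1)
replace slot 3: 2·(2+8) − 1 = 19 → (2,8,19)

2,8,19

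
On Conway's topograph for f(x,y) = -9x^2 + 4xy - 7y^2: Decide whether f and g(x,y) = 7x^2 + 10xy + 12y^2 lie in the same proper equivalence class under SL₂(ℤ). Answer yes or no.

D₁ = -236, D₂ = -236
f is negative-definite; reduce −f:
−f: flip: (9,-4,7)→(7,4,9)
−f: reduced (well bottom): (7,4,9) with a≤c, −a<b≤a
flip sign back: reduced form of f is (-7,-4,-9)
g: translate: b→-4 (≡10 mod 14), so (7,10,12)→(7,-4,9)
g: reduced (well bottom): (7,-4,9) with a≤c, −a<b≤a
reduced forms (-7, -4, -9) vs (7, -4, 9) ⇒ inequivalent

no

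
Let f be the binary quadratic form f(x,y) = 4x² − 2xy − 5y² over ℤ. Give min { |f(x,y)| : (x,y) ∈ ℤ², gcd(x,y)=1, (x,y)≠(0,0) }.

descent: ρ → (-5,2,4)  [lands on river]
river: ρ → (4,6,-3)
river: ρ → (-3,6,4)
river: ρ → (4,2,-5)
river: ρ → (-5,8,1)
river: ρ → (1,8,-5)
closes: descent 1, river 6
min |a| on river = 1

1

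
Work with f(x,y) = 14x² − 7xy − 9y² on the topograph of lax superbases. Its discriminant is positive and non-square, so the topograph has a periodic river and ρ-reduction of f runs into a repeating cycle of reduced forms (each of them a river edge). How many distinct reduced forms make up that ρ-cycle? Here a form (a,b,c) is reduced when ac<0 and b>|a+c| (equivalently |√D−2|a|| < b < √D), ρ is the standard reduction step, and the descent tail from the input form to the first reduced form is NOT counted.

D = 553, ⌊√D⌋ = 23
descent: ρ → (-9,7,14)  [lands on river]
river: ρ → (14,21,-2)
river: ρ → (-2,23,3)
river: ρ → (3,19,-16)
river: ρ → (-16,13,6)
river: ρ → (6,23,-1)
river: ρ → (-1,23,6)
river: ρ → (6,13,-16)
river: ρ → (-16,19,3)
river: ρ → (3,23,-2)
river: ρ → (-2,21,14)
river: ρ → (14,7,-9)
river: ρ → (-9,11,12)
river: ρ → (12,13,-8)
river: ρ → (-8,19,6)
river: ρ → (6,17,-11)
river: ρ → (-11,5,12)
river: ρ → (12,19,-4)
river: ρ → (-4,21,7)
river: ρ → (7,21,-4)
river: ρ → (-4,19,12)
river: ρ → (12,5,-11)
river: ρ → (-11,17,6)
river: ρ → (6,19,-8)
river: ρ → (-8,13,12)
river: ρ → (12,11,-9)
ρ-cycle length = 26 (tail of 1 descent step not counted)

26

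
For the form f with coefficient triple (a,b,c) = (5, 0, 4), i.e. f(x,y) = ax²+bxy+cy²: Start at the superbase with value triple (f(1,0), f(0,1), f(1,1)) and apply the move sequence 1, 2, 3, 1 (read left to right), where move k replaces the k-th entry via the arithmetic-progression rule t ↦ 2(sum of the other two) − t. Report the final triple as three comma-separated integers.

start (5,4,9) = (f(1,0),f(0,1),f(1,1))
replace slot 1: 2·(4+9) − 5 = 21 → (21,4,9)
replace slot 2: 2·(21+9) − 4 = 56 → (21,56,9)
replace slot 3: 2·(21+56) − 9 = 145 → (21,56,145)
replace slot 1: 2·(56+145) − 21 = 381 → (381,56,145)

381,56,145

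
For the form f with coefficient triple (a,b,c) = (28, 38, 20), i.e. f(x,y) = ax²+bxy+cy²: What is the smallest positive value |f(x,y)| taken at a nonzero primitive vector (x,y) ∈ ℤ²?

translate: b→-18 (≡38 mod 56), so (28,38,20)→(28,-18,10)
flip: (28,-18,10)→(10,18,28)
translate: b→-2 (≡18 mod 20), so (10,18,28)→(10,-2,20)
reduced (well bottom): (10,-2,20) with a≤c, −a<b≤a
well minimum = a = 10

10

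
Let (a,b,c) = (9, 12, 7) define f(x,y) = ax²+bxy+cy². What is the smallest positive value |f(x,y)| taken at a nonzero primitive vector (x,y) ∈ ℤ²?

translate: b→-6 (≡12 mod 18), so (9,12,7)→(9,-6,4)
flip: (9,-6,4)→(4,6,9)
translate: b→-2 (≡6 mod 8), so (4,6,9)→(4,-2,7)
reduced (well bottom): (4,-2,7) with a≤c, −a<b≤a
well minimum = a = 4

4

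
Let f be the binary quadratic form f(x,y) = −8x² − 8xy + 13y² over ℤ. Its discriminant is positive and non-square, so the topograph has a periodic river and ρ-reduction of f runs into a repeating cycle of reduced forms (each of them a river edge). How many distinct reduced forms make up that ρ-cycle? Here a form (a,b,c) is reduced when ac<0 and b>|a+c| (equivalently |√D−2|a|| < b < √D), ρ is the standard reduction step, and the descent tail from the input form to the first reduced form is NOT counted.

D = 480, ⌊√D⌋ = 21
descent: ρ → (13,8,-8)  [lands on river]
river: ρ → (-8,8,13)
river: ρ → (13,18,-3)
river: ρ → (-3,18,13)
ρ-cycle length = 4 (tail of 1 descent step not counted)

4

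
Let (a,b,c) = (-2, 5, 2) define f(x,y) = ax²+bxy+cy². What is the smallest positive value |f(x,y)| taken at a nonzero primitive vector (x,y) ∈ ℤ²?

river: ρ → (2,3,-4)
river: ρ → (-4,5,1)
river: ρ → (1,5,-4)
river: ρ → (-4,3,2)
river: ρ → (2,5,-2)
river: ρ → (-2,3,4)
river: ρ → (4,5,-1)
river: ρ → (-1,5,4)
river: ρ → (4,3,-2)
river: ρ → (-2,5,2)
closes: descent 0, river 10
min |a| on river = 1

1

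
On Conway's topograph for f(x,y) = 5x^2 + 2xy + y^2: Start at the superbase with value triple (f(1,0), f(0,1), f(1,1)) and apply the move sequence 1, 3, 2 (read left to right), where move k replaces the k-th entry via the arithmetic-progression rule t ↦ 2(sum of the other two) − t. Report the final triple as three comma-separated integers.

start (5,1,8) = (f(1,0),f(0,1),f(1,1))
replace slot 1: 2·(1+8) − 5 = 13 → (13,1,8)
replace slot 3: 2·(13+1) − 8 = 20 → (13,1,20)
replace slot 2: 2·(13+20) − 1 = 65 → (13,65,20)

13,65,20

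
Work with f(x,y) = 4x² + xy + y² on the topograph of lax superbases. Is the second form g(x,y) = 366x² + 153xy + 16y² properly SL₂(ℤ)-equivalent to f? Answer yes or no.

D₁ = -15, D₂ = -15
f: flip: (4,1,1)→(1,-1,4)
f: translate: b→1 (≡-1 mod 2), so (1,-1,4)→(1,1,4)
f: reduced (well bottom): (1,1,4) with a≤c, −a<b≤a
g: flip: (366,153,16)→(16,-153,366)
g: translate: b→7 (≡-153 mod 32), so (16,-153,366)→(16,7,1)
g: flip: (16,7,1)→(1,-7,16)
g: translate: b→1 (≡-7 mod 2), so (1,-7,16)→(1,1,4)
g: reduced (well bottom): (1,1,4) with a≤c, −a<b≤a
reduced forms (1, 1, 4) vs (1, 1, 4) ⇒ equivalent

yes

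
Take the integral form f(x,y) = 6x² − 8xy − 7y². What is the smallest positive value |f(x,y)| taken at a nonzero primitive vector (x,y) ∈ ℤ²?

descent: ρ → (-7,8,6)  [lands on river]
river: ρ → (6,4,-9)
river: ρ → (-9,14,1)
river: ρ → (1,14,-9)
river: ρ → (-9,4,6)
river: ρ → (6,8,-7)
river: ρ → (-7,6,7)
river: ρ → (7,8,-6)
river: ρ → (-6,4,9)
river: ρ → (9,14,-1)
river: ρ → (-1,14,9)
river: ρ → (9,4,-6)
river: ρ → (-6,8,7)
river: ρ → (7,6,-7)
closes: descent 1, river 14
min |a| on river = 1

1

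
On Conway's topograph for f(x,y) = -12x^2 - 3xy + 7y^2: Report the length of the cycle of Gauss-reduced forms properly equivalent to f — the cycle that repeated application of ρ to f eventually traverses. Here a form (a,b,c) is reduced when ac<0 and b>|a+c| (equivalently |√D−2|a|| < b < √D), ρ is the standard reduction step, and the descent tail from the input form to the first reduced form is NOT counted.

D = 345, ⌊√D⌋ = 18
descent: ρ → (7,17,-2)  [lands on river]
river: ρ → (-2,15,15)
river: ρ → (15,15,-2)
river: ρ → (-2,17,7)
river: ρ → (7,11,-8)
river: ρ → (-8,5,10)
river: ρ → (10,15,-3)
river: ρ → (-3,15,10)
river: ρ → (10,5,-8)
river: ρ → (-8,11,7)
ρ-cycle length = 10 (tail of 1 descent step not counted)

10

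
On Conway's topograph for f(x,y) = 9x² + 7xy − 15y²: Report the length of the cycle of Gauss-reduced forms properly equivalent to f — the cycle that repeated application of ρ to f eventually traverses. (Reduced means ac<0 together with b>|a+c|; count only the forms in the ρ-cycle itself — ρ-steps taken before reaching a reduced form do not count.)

D = 589, ⌊√D⌋ = 24
river: ρ → (-15,23,1)
river: ρ → (1,23,-15)
river: ρ → (-15,7,9)
river: ρ → (9,11,-13)
river: ρ → (-13,15,7)
river: ρ → (7,13,-15)
river: ρ → (-15,17,5)
river: ρ → (5,23,-3)
river: ρ → (-3,19,19)
river: ρ → (19,19,-3)
river: ρ → (-3,23,5)
river: ρ → (5,17,-15)
river: ρ → (-15,13,7)
river: ρ → (7,15,-13)
river: ρ → (-13,11,9)
river: ρ → (9,7,-15)
ρ-cycle length = 16 (tail of 0 descent steps not counted)

16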